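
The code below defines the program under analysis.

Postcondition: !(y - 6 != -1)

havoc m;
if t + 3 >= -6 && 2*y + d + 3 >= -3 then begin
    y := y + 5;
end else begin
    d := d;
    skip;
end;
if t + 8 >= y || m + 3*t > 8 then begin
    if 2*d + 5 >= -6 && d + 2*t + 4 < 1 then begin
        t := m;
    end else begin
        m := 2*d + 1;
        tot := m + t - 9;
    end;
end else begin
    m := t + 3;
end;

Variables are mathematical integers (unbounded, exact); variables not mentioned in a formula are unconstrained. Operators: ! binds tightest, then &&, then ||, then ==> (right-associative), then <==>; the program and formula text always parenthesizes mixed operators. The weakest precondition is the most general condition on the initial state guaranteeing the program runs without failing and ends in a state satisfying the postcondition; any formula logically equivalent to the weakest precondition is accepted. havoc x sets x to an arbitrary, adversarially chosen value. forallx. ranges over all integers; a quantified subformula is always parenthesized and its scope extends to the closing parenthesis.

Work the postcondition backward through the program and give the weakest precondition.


Working backward. After the program, the postcondition !(y - 6 != -1) must hold; in canonical form it is !(y != 5).
Then branch requires ((2*d >= -11 && d + 2*t < -3) ==> (!(y != 5))) && ((!(2*d >= -11 && d + 2*t < -3)) ==> (!(y != 5))); else branch requires !(y != 5).
Before the if: ((t >= y - 8 || m + 3*t > 8) ==> (((2*d >= -11 && d + 2*t < -3) ==> (!(y != 5))) && ((!(2*d >= -11 && d + 2*t < -3)) ==> (!(y != 5))))) && ((!(t >= y - 8 || m + 3*t > 8)) ==> (!(y != 5)))
Then branch requires ((t >= y - 3 || m + 3*t > 8) ==> (((2*d >= -11 && d + 2*t < -3) ==> (!(y != 0))) && ((!(2*d >= -11 && d + 2*t < -3)) ==> (!(y != 0))))) && ((!(t >= y - 3 || m + 3*t > 8)) ==> (!(y != 0))); else branch requires ((t >= y - 8 || m + 3*t > 8) ==> (((2*d >= -11 && d + 2*t < -3) ==> (!(y != 5))) && ((!(2*d >= -11 && d + 2*t < -3)) ==> (!(y != 5))))) && ((!(t >= y - 8 || m + 3*t > 8)) ==> (!(y != 5))).
Before the if: ((t >= -9 && d + 2*y >= -6) ==> (((t >= y - 3 || m + 3*t > 8) ==> (((2*d >= -11 && d + 2*t < -3) ==> (!(y != 0))) && ((!(2*d >= -11 && d + 2*t < -3)) ==> (!(y != 0))))) && ((!(t >= y - 3 || m + 3*t > 8)) ==> (!(y != 0))))) && ((!(t >= -9 && d + 2*y >= -6)) ==> (((t >= y - 8 || m + 3*t > 8) ==> (((2*d >= -11 && d + 2*t < -3) ==> (!(y != 5))) && ((!(2*d >= -11 && d + 2*t < -3)) ==> (!(y != 5))))) && ((!(t >= y - 8 || m + 3*t > 8)) ==> (!(y != 5)))))
Before havoc m: forall m_1. (((t >= -9 && d + 2*y >= -6) ==> (((t >= y - 3 || m_1 + 3*t > 8) ==> (((2*d >= -11 && d + 2*t < -3) ==> (!(y != 0))) && ((!(2*d >= -11 && d + 2*t < -3)) ==> (!(y != 0))))) && ((!(t >= y - 3 || m_1 + 3*t > 8)) ==> (!(y != 0))))) && ((!(t >= -9 && d + 2*y >= -6)) ==> (((t >= y - 8 || m_1 + 3*t > 8) ==> (((2*d >= -11 && d + 2*t < -3) ==> (!(y != 5))) && ((!(2*d >= -11 && d + 2*t < -3)) ==> (!(y != 5))))) && ((!(t >= y - 8 || m_1 + 3*t > 8)) ==> (!(y != 5))))))
Answer: WP = forall m_1. (((t >= -9 && d + 2*y >= -6) ==> (((t >= y - 3 || m_1 + 3*t > 8) ==> (((2*d >= -11 && d + 2*t < -3) ==> (!(y != 0))) && ((!(2*d >= -11 && d + 2*t < -3)) ==> (!(y != 0))))) && ((!(t >= y - 3 || m_1 + 3*t > 8)) ==> (!(y != 0))))) && ((!(t >= -9 && d + 2*y >= -6)) ==> (((t >= y - 8 || m_1 + 3*t > 8) ==> (((2*d >= -11 && d + 2*t < -3) ==> (!(y != 5))) && ((!(2*d >= -11 && d + 2*t < -3)) ==> (!(y != 5))))) && ((!(t >= y - 8 || m_1 + 3*t > 8)) ==> (!(y != 5))))))


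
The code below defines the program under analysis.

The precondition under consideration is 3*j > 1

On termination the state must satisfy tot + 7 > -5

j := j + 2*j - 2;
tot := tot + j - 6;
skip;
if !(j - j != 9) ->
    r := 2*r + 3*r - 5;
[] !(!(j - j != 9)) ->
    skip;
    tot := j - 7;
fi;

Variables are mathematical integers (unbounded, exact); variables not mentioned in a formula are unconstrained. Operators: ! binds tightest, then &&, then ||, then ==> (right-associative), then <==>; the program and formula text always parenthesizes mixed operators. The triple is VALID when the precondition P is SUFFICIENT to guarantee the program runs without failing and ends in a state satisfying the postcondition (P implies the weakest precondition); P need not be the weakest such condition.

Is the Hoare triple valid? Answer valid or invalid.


Working backward. After the program, the postcondition tot + 7 > -5 must hold; in canonical form it is tot > -12.
Then branch requires tot > -12; else branch requires j > -5.
Before the if: j > -5
Before skip: j > -5
Before tot := tot + j - 6: j > -5
Before j := j + 2*j - 2: 3*j > -3
The weakest precondition is 3*j > -3.
Check whether 3*j > 1 implies it.
Every state satisfying the precondition satisfies the weakest precondition: the implication holds.
Answer: valid


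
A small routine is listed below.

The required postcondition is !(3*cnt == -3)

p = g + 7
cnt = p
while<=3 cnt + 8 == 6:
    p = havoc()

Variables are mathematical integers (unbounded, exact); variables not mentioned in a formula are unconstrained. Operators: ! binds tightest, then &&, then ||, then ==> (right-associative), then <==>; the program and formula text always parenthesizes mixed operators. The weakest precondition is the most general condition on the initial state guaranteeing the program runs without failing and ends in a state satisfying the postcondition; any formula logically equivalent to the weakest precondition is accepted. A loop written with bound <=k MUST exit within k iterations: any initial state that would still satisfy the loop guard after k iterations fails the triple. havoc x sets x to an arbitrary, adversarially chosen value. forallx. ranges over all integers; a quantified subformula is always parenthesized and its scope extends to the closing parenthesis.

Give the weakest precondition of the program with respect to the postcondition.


Working backward. After the program, !(3*cnt == -3) must hold.
Before the loop (bound <=3), unroll the exhaustion recursion (WP_0 = exit-now case; WP_j = one more guarded iteration, up to j = 3):
  WP_0: (!(cnt == -2)) && (!(3*cnt == -3))
  WP_1: (cnt == -2 ==> ((!(cnt == -2)) && (!(3*cnt == -3)))) && ((!(cnt == -2)) ==> (!(3*cnt == -3)))
  WP_2: (cnt == -2 ==> ((cnt == -2 ==> ((!(cnt == -2)) && (!(3*cnt == -3)))) && ((!(cnt == -2)) ==> (!(3*cnt == -3))))) && ((!(cnt == -2)) ==> (!(3*cnt == -3)))
  WP_3: (cnt == -2 ==> ((cnt == -2 ==> ((cnt == -2 ==> ((!(cnt == -2)) && (!(3*cnt == -3)))) && ((!(cnt == -2)) ==> (!(3*cnt == -3))))) && ((!(cnt == -2)) ==> (!(3*cnt == -3))))) && ((!(cnt == -2)) ==> (!(3*cnt == -3)))
So before the loop: (cnt == -2 ==> ((cnt == -2 ==> ((cnt == -2 ==> ((!(cnt == -2)) && (!(3*cnt == -3)))) && ((!(cnt == -2)) ==> (!(3*cnt == -3))))) && ((!(cnt == -2)) ==> (!(3*cnt == -3))))) && ((!(cnt == -2)) ==> (!(3*cnt == -3)))
Before cnt := p: (p == -2 ==> ((p == -2 ==> ((p == -2 ==> ((!(p == -2)) && (!(3*p == -3)))) && ((!(p == -2)) ==> (!(3*p == -3))))) && ((!(p == -2)) ==> (!(3*p == -3))))) && ((!(p == -2)) ==> (!(3*p == -3)))
Before p := g + 7: (g == -9 ==> ((g == -9 ==> ((g == -9 ==> ((!(g == -9)) && (!(3*g == -24)))) && ((!(g == -9)) ==> (!(3*g == -24))))) && ((!(g == -9)) ==> (!(3*g == -24))))) && ((!(g == -9)) ==> (!(3*g == -24)))
Answer: WP = (g == -9 ==> ((g == -9 ==> ((g == -9 ==> ((!(g == -9)) && (!(3*g == -24)))) && ((!(g == -9)) ==> (!(3*g == -24))))) && ((!(g == -9)) ==> (!(3*g == -24))))) && ((!(g == -9)) ==> (!(3*g == -24)))


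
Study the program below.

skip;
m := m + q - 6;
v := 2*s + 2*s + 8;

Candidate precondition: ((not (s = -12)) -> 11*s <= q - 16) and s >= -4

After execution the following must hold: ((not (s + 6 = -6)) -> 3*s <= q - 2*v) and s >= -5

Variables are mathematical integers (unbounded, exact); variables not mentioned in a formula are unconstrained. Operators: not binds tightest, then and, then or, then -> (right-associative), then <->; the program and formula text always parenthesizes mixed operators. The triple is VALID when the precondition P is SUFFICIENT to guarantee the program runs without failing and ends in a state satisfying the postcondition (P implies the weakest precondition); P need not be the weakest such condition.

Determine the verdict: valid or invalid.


Working backward. After the program, the postcondition ((not (s + 6 = -6)) -> 3*s <= q - 2*v) and s >= -5 must hold; in canonical form it is ((not (s = -12)) -> 3*s + 2*v <= q) and s >= -5.
Before v := 2*s + 2*s + 8: ((not (s = -12)) -> 11*s <= q - 16) and s >= -5
Before m := m + q - 6: ((not (s = -12)) -> 11*s <= q - 16) and s >= -5
Before skip: ((not (s = -12)) -> 11*s <= q - 16) and s >= -5
The weakest precondition is ((not (s = -12)) -> 11*s <= q - 16) and s >= -5.
Check whether ((not (s = -12)) -> 11*s <= q - 16) and s >= -4 implies it.
Every state satisfying the precondition satisfies the weakest precondition: the implication holds.
Answer: valid


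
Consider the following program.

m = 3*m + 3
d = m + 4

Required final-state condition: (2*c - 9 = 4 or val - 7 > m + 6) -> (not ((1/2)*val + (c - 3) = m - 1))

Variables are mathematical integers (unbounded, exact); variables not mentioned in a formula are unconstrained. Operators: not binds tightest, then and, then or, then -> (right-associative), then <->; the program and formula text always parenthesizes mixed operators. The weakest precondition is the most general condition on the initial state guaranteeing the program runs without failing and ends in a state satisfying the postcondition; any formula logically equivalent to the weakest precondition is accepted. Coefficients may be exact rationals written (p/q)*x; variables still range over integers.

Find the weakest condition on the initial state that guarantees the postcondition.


Working backward. After the program, the postcondition (2*c - 9 = 4 or val - 7 > m + 6) -> (not ((1/2)*val + (c - 3) = m - 1)) must hold; in canonical form it is (2*c = 13 or val > m + 13) -> (not (c + (1/2)*val = m + 2)).
Before d := m + 4: (2*c = 13 or val > m + 13) -> (not (c + (1/2)*val = m + 2))
Before m := 3*m + 3: (2*c = 13 or val > 3*m + 16) -> (not (c + (1/2)*val = 3*m + 5))
Answer: WP = (2*c = 13 or val > 3*m + 16) -> (not (c + (1/2)*val = 3*m + 5))


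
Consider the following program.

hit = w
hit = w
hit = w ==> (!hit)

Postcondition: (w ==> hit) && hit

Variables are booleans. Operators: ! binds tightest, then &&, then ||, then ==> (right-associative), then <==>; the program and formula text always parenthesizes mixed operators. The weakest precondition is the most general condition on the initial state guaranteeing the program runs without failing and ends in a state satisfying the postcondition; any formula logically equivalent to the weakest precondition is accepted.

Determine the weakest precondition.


Working backward. After the program, (w ==> hit) && hit must hold.
Before hit := w ==> (!hit): (w ==> (w ==> (!hit))) && (w ==> (!hit))
Before hit := w: (w ==> (w ==> (!w))) && (w ==> (!w))
Before hit := w: (w ==> (w ==> (!w))) && (w ==> (!w))
Answer: WP = (w ==> (w ==> (!w))) && (w ==> (!w))


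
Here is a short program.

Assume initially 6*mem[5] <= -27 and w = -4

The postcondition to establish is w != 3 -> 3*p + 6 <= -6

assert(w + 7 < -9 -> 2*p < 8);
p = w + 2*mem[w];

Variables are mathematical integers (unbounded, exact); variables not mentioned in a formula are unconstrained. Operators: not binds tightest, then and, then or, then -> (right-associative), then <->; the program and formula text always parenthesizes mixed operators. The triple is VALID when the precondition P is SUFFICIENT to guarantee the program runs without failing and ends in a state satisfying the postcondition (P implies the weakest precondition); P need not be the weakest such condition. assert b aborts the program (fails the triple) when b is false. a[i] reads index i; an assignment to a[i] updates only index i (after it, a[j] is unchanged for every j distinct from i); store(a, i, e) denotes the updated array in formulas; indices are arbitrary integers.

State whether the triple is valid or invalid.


Working backward. After the program, the postcondition w != 3 -> 3*p + 6 <= -6 must hold; in canonical form it is w != 3 -> 3*p <= -12.
Before p := w + 2*mem[w]: w != 3 -> 6*mem[w] + 3*w <= -12
Before assert w + 7 < -9 -> 2*p < 8: (w < -16 -> 2*p < 8) and (w != 3 -> 6*mem[w] + 3*w <= -12)
The weakest precondition is (w < -16 -> 2*p < 8) and (w != 3 -> 6*mem[w] + 3*w <= -12).
Check whether 6*mem[5] <= -27 and w = -4 implies it.
Countermodel: at the initial state mem = {[-4] = 1, [5] = -5, elsewhere 1}, p = 0, w = -4, the precondition holds but the weakest precondition fails.
Answer: invalid


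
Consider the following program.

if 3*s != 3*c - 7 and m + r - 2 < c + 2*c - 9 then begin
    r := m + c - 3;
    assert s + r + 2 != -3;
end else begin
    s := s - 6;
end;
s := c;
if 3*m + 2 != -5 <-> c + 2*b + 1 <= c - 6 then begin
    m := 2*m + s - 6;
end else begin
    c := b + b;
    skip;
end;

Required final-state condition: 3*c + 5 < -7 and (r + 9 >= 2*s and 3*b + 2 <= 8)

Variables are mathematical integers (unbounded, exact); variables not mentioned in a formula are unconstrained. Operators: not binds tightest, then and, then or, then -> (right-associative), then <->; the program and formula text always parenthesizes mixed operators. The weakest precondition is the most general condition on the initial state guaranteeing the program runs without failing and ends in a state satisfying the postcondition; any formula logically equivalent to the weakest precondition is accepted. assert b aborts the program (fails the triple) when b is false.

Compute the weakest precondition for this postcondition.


Working backward. After the program, the postcondition 3*c + 5 < -7 and (r + 9 >= 2*s and 3*b + 2 <= 8) must hold; in canonical form it is 3*c < -12 and r >= 2*s - 9 and 3*b <= 6.
Then branch requires 3*c < -12 and r >= 2*s - 9 and 3*b <= 6; else branch requires 6*b < -12 and r >= 2*s - 9 and 3*b <= 6.
Before the if: ((3*m != -7 <-> 2*b <= -7) -> (3*c < -12 and r >= 2*s - 9 and 3*b <= 6)) and ((not (3*m != -7 <-> 2*b <= -7)) -> (6*b < -12 and r >= 2*s - 9 and 3*b <= 6))
Before s := c: ((3*m != -7 <-> 2*b <= -7) -> (3*c < -12 and r >= 2*c - 9 and 3*b <= 6)) and ((not (3*m != -7 <-> 2*b <= -7)) -> (6*b < -12 and r >= 2*c - 9 and 3*b <= 6))
Then branch requires c + m + s != -2 and ((3*m != -7 <-> 2*b <= -7) -> (3*c < -12 and m >= c - 6 and 3*b <= 6)) and ((not (3*m != -7 <-> 2*b <= -7)) -> (6*b < -12 and m >= c - 6 and 3*b <= 6)); else branch requires ((3*m != -7 <-> 2*b <= -7) -> (3*c < -12 and r >= 2*c - 9 and 3*b <= 6)) and ((not (3*m != -7 <-> 2*b <= -7)) -> (6*b < -12 and r >= 2*c - 9 and 3*b <= 6)).
Before the if: ((3*s != 3*c - 7 and m + r < 3*c - 7) -> (c + m + s != -2 and ((3*m != -7 <-> 2*b <= -7) -> (3*c < -12 and m >= c - 6 and 3*b <= 6)) and ((not (3*m != -7 <-> 2*b <= -7)) -> (6*b < -12 and m >= c - 6 and 3*b <= 6)))) and ((not (3*s != 3*c - 7 and m + r < 3*c - 7)) -> (((3*m != -7 <-> 2*b <= -7) -> (3*c < -12 and r >= 2*c - 9 and 3*b <= 6)) and ((not (3*m != -7 <-> 2*b <= -7)) -> (6*b < -12 and r >= 2*c - 9 and 3*b <= 6))))
Answer: WP = ((3*s != 3*c - 7 and m + r < 3*c - 7) -> (c + m + s != -2 and ((3*m != -7 <-> 2*b <= -7) -> (3*c < -12 and m >= c - 6 and 3*b <= 6)) and ((not (3*m != -7 <-> 2*b <= -7)) -> (6*b < -12 and m >= c - 6 and 3*b <= 6)))) and ((not (3*s != 3*c - 7 and m + r < 3*c - 7)) -> (((3*m != -7 <-> 2*b <= -7) -> (3*c < -12 and r >= 2*c - 9 and 3*b <= 6)) and ((not (3*m != -7 <-> 2*b <= -7)) -> (6*b < -12 and r >= 2*c - 9 and 3*b <= 6))))


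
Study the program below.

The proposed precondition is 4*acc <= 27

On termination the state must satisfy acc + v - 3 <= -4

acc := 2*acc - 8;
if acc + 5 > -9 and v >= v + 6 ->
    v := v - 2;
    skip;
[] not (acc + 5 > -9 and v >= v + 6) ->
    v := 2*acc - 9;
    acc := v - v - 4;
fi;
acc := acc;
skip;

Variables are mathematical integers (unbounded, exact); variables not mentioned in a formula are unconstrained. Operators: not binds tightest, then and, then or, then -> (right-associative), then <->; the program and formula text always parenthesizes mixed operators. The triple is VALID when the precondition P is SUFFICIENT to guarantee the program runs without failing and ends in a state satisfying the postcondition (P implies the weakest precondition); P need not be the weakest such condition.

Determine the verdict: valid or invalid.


Working backward. After the program, the postcondition acc + v - 3 <= -4 must hold; in canonical form it is acc + v <= -1.
Before skip: acc + v <= -1
Before acc := acc: acc + v <= -1
Then branch requires acc + v <= 1; else branch requires 2*acc <= 12.
Before the if: 2*acc <= 12
Before acc := 2*acc - 8: 4*acc <= 28
The weakest precondition is 4*acc <= 28.
Check whether 4*acc <= 27 implies it.
Every state satisfying the precondition satisfies the weakest precondition: the implication holds.
Answer: valid


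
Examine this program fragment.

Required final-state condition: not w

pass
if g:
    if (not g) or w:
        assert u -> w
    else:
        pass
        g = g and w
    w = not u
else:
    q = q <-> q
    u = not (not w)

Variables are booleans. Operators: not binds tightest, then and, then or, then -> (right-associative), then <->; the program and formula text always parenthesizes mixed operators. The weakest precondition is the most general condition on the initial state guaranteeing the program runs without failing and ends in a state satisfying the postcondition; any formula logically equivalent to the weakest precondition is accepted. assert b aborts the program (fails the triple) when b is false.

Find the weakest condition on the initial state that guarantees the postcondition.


Working backward. After the program, not w must hold.
Then branch requires (((not g) or w) -> ((u -> w) and u)) and ((not ((not g) or w)) -> u); else branch requires not w.
Before the if: (g -> ((((not g) or w) -> ((u -> w) and u)) and ((not ((not g) or w)) -> u))) and ((not g) -> (not w))
Before skip: (g -> ((((not g) or w) -> ((u -> w) and u)) and ((not ((not g) or w)) -> u))) and ((not g) -> (not w))
Answer: WP = (g -> ((((not g) or w) -> ((u -> w) and u)) and ((not ((not g) or w)) -> u))) and ((not g) -> (not w))


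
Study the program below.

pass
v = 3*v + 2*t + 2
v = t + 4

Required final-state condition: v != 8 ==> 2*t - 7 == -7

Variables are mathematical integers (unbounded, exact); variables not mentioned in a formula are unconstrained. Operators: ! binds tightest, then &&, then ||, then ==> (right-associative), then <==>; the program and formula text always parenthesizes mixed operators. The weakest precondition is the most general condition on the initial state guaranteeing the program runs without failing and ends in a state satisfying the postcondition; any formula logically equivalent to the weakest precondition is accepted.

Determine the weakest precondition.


Working backward. After the program, the postcondition v != 8 ==> 2*t - 7 == -7 must hold; in canonical form it is v != 8 ==> 2*t == 0.
Before v := t + 4: t != 4 ==> 2*t == 0
Before v := 3*v + 2*t + 2: t != 4 ==> 2*t == 0
Before skip: t != 4 ==> 2*t == 0
Answer: WP = t != 4 ==> 2*t == 0


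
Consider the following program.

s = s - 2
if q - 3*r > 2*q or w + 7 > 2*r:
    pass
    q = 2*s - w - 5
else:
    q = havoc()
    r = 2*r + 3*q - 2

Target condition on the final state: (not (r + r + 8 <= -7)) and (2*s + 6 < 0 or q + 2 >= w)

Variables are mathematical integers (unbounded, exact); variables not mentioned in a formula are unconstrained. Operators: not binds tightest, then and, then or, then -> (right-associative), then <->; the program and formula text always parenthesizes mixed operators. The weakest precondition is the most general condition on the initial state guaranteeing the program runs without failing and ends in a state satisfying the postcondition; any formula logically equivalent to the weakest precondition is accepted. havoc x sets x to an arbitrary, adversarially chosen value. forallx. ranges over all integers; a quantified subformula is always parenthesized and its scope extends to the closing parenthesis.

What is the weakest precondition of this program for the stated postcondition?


Working backward. After the program, the postcondition (not (r + r + 8 <= -7)) and (2*s + 6 < 0 or q + 2 >= w) must hold; in canonical form it is (not (2*r <= -15)) and (2*s < -6 or q >= w - 2).
Then branch requires (not (2*r <= -15)) and (2*s < -6 or 2*s >= 2*w + 3); else branch requires forall q_1. ((not (6*q_1 + 4*r <= -11)) and (2*s < -6 or q_1 >= w - 2)).
Before the if: ((q + 3*r < 0 or w > 2*r - 7) -> ((not (2*r <= -15)) and (2*s < -6 or 2*s >= 2*w + 3))) and ((not (q + 3*r < 0 or w > 2*r - 7)) -> (forall q_1. ((not (6*q_1 + 4*r <= -11)) and (2*s < -6 or q_1 >= w - 2))))
Before s := s - 2: ((q + 3*r < 0 or w > 2*r - 7) -> ((not (2*r <= -15)) and (2*s < -2 or 2*s >= 2*w + 7))) and ((not (q + 3*r < 0 or w > 2*r - 7)) -> (forall q_1. ((not (6*q_1 + 4*r <= -11)) and (2*s < -2 or q_1 >= w - 2))))
Answer: WP = ((q + 3*r < 0 or w > 2*r - 7) -> ((not (2*r <= -15)) and (2*s < -2 or 2*s >= 2*w + 7))) and ((not (q + 3*r < 0 or w > 2*r - 7)) -> (forall q_1. ((not (6*q_1 + 4*r <= -11)) and (2*s < -2 or q_1 >= w - 2))))


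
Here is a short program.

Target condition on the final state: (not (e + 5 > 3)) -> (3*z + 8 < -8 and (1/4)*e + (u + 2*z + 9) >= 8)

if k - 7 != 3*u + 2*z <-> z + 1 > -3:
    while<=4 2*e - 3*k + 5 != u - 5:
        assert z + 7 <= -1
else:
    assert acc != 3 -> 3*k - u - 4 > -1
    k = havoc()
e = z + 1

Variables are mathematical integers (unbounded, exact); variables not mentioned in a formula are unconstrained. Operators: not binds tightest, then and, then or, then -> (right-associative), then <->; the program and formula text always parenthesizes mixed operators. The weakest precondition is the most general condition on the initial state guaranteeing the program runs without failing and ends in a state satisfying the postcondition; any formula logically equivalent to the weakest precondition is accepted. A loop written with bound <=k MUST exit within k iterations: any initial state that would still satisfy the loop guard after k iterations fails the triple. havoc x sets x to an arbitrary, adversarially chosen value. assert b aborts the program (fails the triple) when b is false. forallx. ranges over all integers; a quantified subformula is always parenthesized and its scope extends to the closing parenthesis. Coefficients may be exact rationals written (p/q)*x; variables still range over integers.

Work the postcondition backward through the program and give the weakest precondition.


Working backward. After the program, the postcondition (not (e + 5 > 3)) -> (3*z + 8 < -8 and (1/4)*e + (u + 2*z + 9) >= 8) must hold; in canonical form it is (not (e > -2)) -> (3*z < -16 and (1/4)*e + u + 2*z >= -1).
Before e := z + 1: (not (z > -3)) -> (3*z < -16 and u + (9/4)*z >= -5/4)
Then branch requires (2*e != 3*k + u - 10 -> (z <= -8 and (2*e != 3*k + u - 10 -> (z <= -8 and (2*e != 3*k + u - 10 -> (z <= -8 and (2*e != 3*k + u - 10 -> (z <= -8 and (not (2*e != 3*k + u - 10)) and ((not (z > -3)) -> (3*z < -16 and u + (9/4)*z >= -5/4)))) and ((not (2*e != 3*k + u - 10)) -> ((not (z > -3)) -> (3*z < -16 and u + (9/4)*z >= -5/4))))) and ((not (2*e != 3*k + u - 10)) -> ((not (z > -3)) -> (3*z < -16 and u + (9/4)*z >= -5/4))))) and ((not (2*e != 3*k + u - 10)) -> ((not (z > -3)) -> (3*z < -16 and u + (9/4)*z >= -5/4))))) and ((not (2*e != 3*k + u - 10)) -> ((not (z > -3)) -> (3*z < -16 and u + (9/4)*z >= -5/4))); else branch requires (acc != 3 -> 3*k > u + 3) and ((not (z > -3)) -> (3*z < -16 and u + (9/4)*z >= -5/4)).
Before the if: ((k != 3*u + 2*z + 7 <-> z > -4) -> ((2*e != 3*k + u - 10 -> (z <= -8 and (2*e != 3*k + u - 10 -> (z <= -8 and (2*e != 3*k + u - 10 -> (z <= -8 and (2*e != 3*k + u - 10 -> (z <= -8 and (not (2*e != 3*k + u - 10)) and ((not (z > -3)) -> (3*z < -16 and u + (9/4)*z >= -5/4)))) and ((not (2*e != 3*k + u - 10)) -> ((not (z > -3)) -> (3*z < -16 and u + (9/4)*z >= -5/4))))) and ((not (2*e != 3*k + u - 10)) -> ((not (z > -3)) -> (3*z < -16 and u + (9/4)*z >= -5/4))))) and ((not (2*e != 3*k + u - 10)) -> ((not (z > -3)) -> (3*z < -16 and u + (9/4)*z >= -5/4))))) and ((not (2*e != 3*k + u - 10)) -> ((not (z > -3)) -> (3*z < -16 and u + (9/4)*z >= -5/4))))) and ((not (k != 3*u + 2*z + 7 <-> z > -4)) -> ((acc != 3 -> 3*k > u + 3) and ((not (z > -3)) -> (3*z < -16 and u + (9/4)*z >= -5/4))))
Answer: WP = ((k != 3*u + 2*z + 7 <-> z > -4) -> ((2*e != 3*k + u - 10 -> (z <= -8 and (2*e != 3*k + u - 10 -> (z <= -8 and (2*e != 3*k + u - 10 -> (z <= -8 and (2*e != 3*k + u - 10 -> (z <= -8 and (not (2*e != 3*k + u - 10)) and ((not (z > -3)) -> (3*z < -16 and u + (9/4)*z >= -5/4)))) and ((not (2*e != 3*k + u - 10)) -> ((not (z > -3)) -> (3*z < -16 and u + (9/4)*z >= -5/4))))) and ((not (2*e != 3*k + u - 10)) -> ((not (z > -3)) -> (3*z < -16 and u + (9/4)*z >= -5/4))))) and ((not (2*e != 3*k + u - 10)) -> ((not (z > -3)) -> (3*z < -16 and u + (9/4)*z >= -5/4))))) and ((not (2*e != 3*k + u - 10)) -> ((not (z > -3)) -> (3*z < -16 and u + (9/4)*z >= -5/4))))) and ((not (k != 3*u + 2*z + 7 <-> z > -4)) -> ((acc != 3 -> 3*k > u + 3) and ((not (z > -3)) -> (3*z < -16 and u + (9/4)*z >= -5/4))))


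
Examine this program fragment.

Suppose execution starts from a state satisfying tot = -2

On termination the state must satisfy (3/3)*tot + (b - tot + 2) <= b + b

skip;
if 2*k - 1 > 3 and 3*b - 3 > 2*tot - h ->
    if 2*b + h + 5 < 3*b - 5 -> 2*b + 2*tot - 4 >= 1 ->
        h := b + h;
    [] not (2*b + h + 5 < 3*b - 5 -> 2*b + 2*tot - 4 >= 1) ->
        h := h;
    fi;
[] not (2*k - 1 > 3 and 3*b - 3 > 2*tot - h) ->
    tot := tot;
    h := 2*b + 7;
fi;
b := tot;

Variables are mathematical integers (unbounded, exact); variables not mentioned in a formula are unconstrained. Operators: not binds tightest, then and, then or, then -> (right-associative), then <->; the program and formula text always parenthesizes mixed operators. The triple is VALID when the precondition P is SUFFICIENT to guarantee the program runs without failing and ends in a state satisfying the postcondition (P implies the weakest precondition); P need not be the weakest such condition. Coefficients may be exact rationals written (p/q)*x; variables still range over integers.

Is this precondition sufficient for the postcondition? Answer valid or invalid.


Working backward. After the program, the postcondition (3/3)*tot + (b - tot + 2) <= b + b must hold; in canonical form it is b >= 2.
Before b := tot: tot >= 2
Then branch requires ((h < b - 10 -> 2*b + 2*tot >= 5) -> tot >= 2) and ((not (h < b - 10 -> 2*b + 2*tot >= 5)) -> tot >= 2); else branch requires tot >= 2.
Before the if: ((2*k > 4 and 3*b + h > 2*tot + 3) -> (((h < b - 10 -> 2*b + 2*tot >= 5) -> tot >= 2) and ((not (h < b - 10 -> 2*b + 2*tot >= 5)) -> tot >= 2))) and ((not (2*k > 4 and 3*b + h > 2*tot + 3)) -> tot >= 2)
Before skip: ((2*k > 4 and 3*b + h > 2*tot + 3) -> (((h < b - 10 -> 2*b + 2*tot >= 5) -> tot >= 2) and ((not (h < b - 10 -> 2*b + 2*tot >= 5)) -> tot >= 2))) and ((not (2*k > 4 and 3*b + h > 2*tot + 3)) -> tot >= 2)
The weakest precondition is ((2*k > 4 and 3*b + h > 2*tot + 3) -> (((h < b - 10 -> 2*b + 2*tot >= 5) -> tot >= 2) and ((not (h < b - 10 -> 2*b + 2*tot >= 5)) -> tot >= 2))) and ((not (2*k > 4 and 3*b + h > 2*tot + 3)) -> tot >= 2).
Check whether tot = -2 implies it.
Countermodel: at the initial state b = 0, h = 0, k = 0, tot = -2, the precondition holds but the weakest precondition fails.
Answer: invalid


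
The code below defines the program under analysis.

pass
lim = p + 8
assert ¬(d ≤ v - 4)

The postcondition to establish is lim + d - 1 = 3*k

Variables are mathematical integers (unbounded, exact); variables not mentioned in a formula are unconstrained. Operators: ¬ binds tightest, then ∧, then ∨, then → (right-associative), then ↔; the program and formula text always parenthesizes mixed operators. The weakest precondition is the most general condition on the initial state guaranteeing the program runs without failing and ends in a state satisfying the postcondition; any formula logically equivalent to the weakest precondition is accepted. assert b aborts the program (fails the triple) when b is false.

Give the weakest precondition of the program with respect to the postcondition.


Working backward. After the program, the postcondition lim + d - 1 = 3*k must hold; in canonical form it is d + lim = 3*k + 1.
Before assert ¬(d ≤ v - 4): (¬(d ≤ v - 4)) ∧ d + lim = 3*k + 1
Before lim := p + 8: (¬(d ≤ v - 4)) ∧ d + p = 3*k - 7
Before skip: (¬(d ≤ v - 4)) ∧ d + p = 3*k - 7
Answer: WP = (¬(d ≤ v - 4)) ∧ d + p = 3*k - 7


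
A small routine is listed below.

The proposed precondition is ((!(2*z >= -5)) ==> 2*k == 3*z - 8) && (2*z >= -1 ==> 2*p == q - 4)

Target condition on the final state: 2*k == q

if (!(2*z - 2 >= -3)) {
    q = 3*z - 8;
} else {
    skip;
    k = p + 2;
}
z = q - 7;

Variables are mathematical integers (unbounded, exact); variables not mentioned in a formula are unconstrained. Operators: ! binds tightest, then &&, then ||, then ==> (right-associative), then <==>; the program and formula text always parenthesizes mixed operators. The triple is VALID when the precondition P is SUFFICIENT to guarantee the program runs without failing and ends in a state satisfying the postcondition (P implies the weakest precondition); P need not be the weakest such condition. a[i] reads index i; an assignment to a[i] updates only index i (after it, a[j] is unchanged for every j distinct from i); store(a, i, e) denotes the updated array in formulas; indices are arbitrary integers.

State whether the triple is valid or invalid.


Working backward. After the program, 2*k == q must hold.
Before z := q - 7: 2*k == q
Then branch requires 2*k == 3*z - 8; else branch requires 2*p == q - 4.
Before the if: ((!(2*z >= -1)) ==> 2*k == 3*z - 8) && (2*z >= -1 ==> 2*p == q - 4)
The weakest precondition is ((!(2*z >= -1)) ==> 2*k == 3*z - 8) && (2*z >= -1 ==> 2*p == q - 4).
Check whether ((!(2*z >= -5)) ==> 2*k == 3*z - 8) && (2*z >= -1 ==> 2*p == q - 4) implies it.
Countermodel: at the initial state k = 0, p = 0, q = 0, z = -1, the precondition holds but the weakest precondition fails.
Answer: invalid


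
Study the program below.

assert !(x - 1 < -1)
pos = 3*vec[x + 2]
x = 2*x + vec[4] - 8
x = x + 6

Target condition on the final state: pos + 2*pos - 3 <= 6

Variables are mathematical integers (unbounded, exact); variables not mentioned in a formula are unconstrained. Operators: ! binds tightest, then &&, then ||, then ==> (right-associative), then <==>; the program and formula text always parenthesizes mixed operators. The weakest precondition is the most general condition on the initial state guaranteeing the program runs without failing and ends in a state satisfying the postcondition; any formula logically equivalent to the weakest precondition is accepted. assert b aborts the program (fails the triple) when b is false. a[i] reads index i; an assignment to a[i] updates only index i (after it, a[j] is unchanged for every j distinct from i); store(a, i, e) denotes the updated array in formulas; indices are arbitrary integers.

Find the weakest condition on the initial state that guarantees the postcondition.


Working backward. After the program, the postcondition pos + 2*pos - 3 <= 6 must hold; in canonical form it is 3*pos <= 9.
Before x := x + 6: 3*pos <= 9
Before x := 2*x + vec[4] - 8: 3*pos <= 9
Before pos := 3*vec[x + 2]: 9*vec[x + 2] <= 9
Before assert !(x - 1 < -1): (!(x < 0)) && 9*vec[x + 2] <= 9
Answer: WP = (!(x < 0)) && 9*vec[x + 2] <= 9


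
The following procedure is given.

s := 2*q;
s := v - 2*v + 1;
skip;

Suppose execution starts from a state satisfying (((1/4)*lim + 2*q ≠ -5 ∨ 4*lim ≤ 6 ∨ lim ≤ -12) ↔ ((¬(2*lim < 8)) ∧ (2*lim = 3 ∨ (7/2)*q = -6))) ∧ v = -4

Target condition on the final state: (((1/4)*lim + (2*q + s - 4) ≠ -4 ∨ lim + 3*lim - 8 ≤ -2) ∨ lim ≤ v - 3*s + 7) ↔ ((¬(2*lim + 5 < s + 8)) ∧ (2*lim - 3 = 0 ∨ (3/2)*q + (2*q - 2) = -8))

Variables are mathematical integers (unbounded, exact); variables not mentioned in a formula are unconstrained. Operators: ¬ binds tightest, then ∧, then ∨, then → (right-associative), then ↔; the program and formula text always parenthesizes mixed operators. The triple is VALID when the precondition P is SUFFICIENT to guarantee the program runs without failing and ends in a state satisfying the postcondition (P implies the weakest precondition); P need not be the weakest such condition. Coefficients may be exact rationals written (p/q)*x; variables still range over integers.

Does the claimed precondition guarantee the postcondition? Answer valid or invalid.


Working backward. After the program, the postcondition (((1/4)*lim + (2*q + s - 4) ≠ -4 ∨ lim + 3*lim - 8 ≤ -2) ∨ lim ≤ v - 3*s + 7) ↔ ((¬(2*lim + 5 < s + 8)) ∧ (2*lim - 3 = 0 ∨ (3/2)*q + (2*q - 2) = -8)) must hold; in canonical form it is ((1/4)*lim + 2*q + s ≠ 0 ∨ 4*lim ≤ 6 ∨ lim + 3*s ≤ v + 7) ↔ ((¬(2*lim < s + 3)) ∧ (2*lim = 3 ∨ (7/2)*q = -6)).
Before skip: ((1/4)*lim + 2*q + s ≠ 0 ∨ 4*lim ≤ 6 ∨ lim + 3*s ≤ v + 7) ↔ ((¬(2*lim < s + 3)) ∧ (2*lim = 3 ∨ (7/2)*q = -6))
Before s := v - 2*v + 1: ((1/4)*lim + 2*q ≠ v - 1 ∨ 4*lim ≤ 6 ∨ lim ≤ 4*v + 4) ↔ ((¬(2*lim + v < 4)) ∧ (2*lim = 3 ∨ (7/2)*q = -6))
Before s := 2*q: ((1/4)*lim + 2*q ≠ v - 1 ∨ 4*lim ≤ 6 ∨ lim ≤ 4*v + 4) ↔ ((¬(2*lim + v < 4)) ∧ (2*lim = 3 ∨ (7/2)*q = -6))
The weakest precondition is ((1/4)*lim + 2*q ≠ v - 1 ∨ 4*lim ≤ 6 ∨ lim ≤ 4*v + 4) ↔ ((¬(2*lim + v < 4)) ∧ (2*lim = 3 ∨ (7/2)*q = -6)).
Check whether (((1/4)*lim + 2*q ≠ -5 ∨ 4*lim ≤ 6 ∨ lim ≤ -12) ↔ ((¬(2*lim < 8)) ∧ (2*lim = 3 ∨ (7/2)*q = -6))) ∧ v = -4 implies it.
Every state satisfying the precondition satisfies the weakest precondition: the implication holds.
Answer: valid


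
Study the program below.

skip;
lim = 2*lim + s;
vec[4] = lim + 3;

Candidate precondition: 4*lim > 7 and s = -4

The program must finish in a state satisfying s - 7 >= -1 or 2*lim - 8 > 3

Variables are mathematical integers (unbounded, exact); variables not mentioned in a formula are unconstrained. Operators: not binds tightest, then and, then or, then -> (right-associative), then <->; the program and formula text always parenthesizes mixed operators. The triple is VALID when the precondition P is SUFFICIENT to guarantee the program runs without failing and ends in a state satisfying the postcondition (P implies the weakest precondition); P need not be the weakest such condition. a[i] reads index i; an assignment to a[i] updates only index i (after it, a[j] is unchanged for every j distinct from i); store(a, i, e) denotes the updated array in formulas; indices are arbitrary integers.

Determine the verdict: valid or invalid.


Working backward. After the program, the postcondition s - 7 >= -1 or 2*lim - 8 > 3 must hold; in canonical form it is s >= 6 or 2*lim > 11.
Before vec[4] := lim + 3: s >= 6 or 2*lim > 11
Before lim := 2*lim + s: s >= 6 or 4*lim + 2*s > 11
Before skip: s >= 6 or 4*lim + 2*s > 11
The weakest precondition is s >= 6 or 4*lim + 2*s > 11.
Check whether 4*lim > 7 and s = -4 implies it.
Countermodel: at the initial state lim = 2, s = -4, the precondition holds but the weakest precondition fails.
Answer: invalid


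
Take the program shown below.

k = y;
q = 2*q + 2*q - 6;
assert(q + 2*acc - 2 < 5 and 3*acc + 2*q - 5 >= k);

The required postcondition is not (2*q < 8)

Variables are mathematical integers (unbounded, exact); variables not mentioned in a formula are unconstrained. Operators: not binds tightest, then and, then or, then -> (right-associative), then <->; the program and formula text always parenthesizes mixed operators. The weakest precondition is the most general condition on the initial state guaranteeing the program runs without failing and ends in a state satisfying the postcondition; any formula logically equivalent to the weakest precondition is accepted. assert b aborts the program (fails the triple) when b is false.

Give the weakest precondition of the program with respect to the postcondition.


Working backward. After the program, not (2*q < 8) must hold.
Before assert q + 2*acc - 2 < 5 and 3*acc + 2*q - 5 >= k: 2*acc + q < 7 and 3*acc + 2*q >= k + 5 and (not (2*q < 8))
Before q := 2*q + 2*q - 6: 2*acc + 4*q < 13 and 3*acc + 8*q >= k + 17 and (not (8*q < 20))
Before k := y: 2*acc + 4*q < 13 and 3*acc + 8*q >= y + 17 and (not (8*q < 20))
Answer: WP = 2*acc + 4*q < 13 and 3*acc + 8*q >= y + 17 and (not (8*q < 20))


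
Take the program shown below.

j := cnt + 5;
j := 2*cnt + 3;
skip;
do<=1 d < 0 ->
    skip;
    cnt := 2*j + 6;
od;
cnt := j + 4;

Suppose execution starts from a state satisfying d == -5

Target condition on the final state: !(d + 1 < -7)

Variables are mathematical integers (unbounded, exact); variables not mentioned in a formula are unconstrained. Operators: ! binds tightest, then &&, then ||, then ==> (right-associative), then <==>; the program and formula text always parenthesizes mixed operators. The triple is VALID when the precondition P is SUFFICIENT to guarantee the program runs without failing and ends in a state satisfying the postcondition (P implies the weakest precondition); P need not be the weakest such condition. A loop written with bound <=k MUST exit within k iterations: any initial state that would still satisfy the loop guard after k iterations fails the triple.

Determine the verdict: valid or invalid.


Working backward. After the program, the postcondition !(d + 1 < -7) must hold; in canonical form it is !(d < -8).
Before cnt := j + 4: !(d < -8)
Before the loop (bound <=1), unroll the exhaustion recursion (WP_0 = exit-now case; WP_j = one more guarded iteration, up to j = 1):
  WP_0: (!(d < 0)) && (!(d < -8))
  WP_1: (d < 0 ==> ((!(d < 0)) && (!(d < -8)))) && ((!(d < 0)) ==> (!(d < -8)))
So before the loop: (d < 0 ==> ((!(d < 0)) && (!(d < -8)))) && ((!(d < 0)) ==> (!(d < -8)))
Before skip: (d < 0 ==> ((!(d < 0)) && (!(d < -8)))) && ((!(d < 0)) ==> (!(d < -8)))
Before j := 2*cnt + 3: (d < 0 ==> ((!(d < 0)) && (!(d < -8)))) && ((!(d < 0)) ==> (!(d < -8)))
Before j := cnt + 5: (d < 0 ==> ((!(d < 0)) && (!(d < -8)))) && ((!(d < 0)) ==> (!(d < -8)))
The weakest precondition is (d < 0 ==> ((!(d < 0)) && (!(d < -8)))) && ((!(d < 0)) ==> (!(d < -8))).
Check whether d == -5 implies it.
Countermodel: at the initial state d = -5, the precondition holds but the weakest precondition fails.
Answer: invalid


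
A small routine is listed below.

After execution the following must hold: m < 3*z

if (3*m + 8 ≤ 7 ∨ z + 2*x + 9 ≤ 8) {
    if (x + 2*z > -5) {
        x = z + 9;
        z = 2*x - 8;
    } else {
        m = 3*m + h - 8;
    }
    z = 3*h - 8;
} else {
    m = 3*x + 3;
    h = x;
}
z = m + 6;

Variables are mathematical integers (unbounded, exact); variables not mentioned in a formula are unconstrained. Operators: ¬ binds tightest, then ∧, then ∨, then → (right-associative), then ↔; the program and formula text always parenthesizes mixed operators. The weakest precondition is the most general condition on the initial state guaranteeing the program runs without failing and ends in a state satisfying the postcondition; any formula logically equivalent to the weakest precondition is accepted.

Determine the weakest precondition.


Working backward. After the program, m < 3*z must hold.
Before z := m + 6: 2*m > -18
Then branch requires (x + 2*z > -5 → 2*m > -18) ∧ ((¬(x + 2*z > -5)) → 2*h + 6*m > -2); else branch requires 6*x > -24.
Before the if: ((3*m ≤ -1 ∨ 2*x + z ≤ -1) → ((x + 2*z > -5 → 2*m > -18) ∧ ((¬(x + 2*z > -5)) → 2*h + 6*m > -2))) ∧ ((¬(3*m ≤ -1 ∨ 2*x + z ≤ -1)) → 6*x > -24)
Answer: WP = ((3*m ≤ -1 ∨ 2*x + z ≤ -1) → ((x + 2*z > -5 → 2*m > -18) ∧ ((¬(x + 2*z > -5)) → 2*h + 6*m > -2))) ∧ ((¬(3*m ≤ -1 ∨ 2*x + z ≤ -1)) → 6*x > -24)


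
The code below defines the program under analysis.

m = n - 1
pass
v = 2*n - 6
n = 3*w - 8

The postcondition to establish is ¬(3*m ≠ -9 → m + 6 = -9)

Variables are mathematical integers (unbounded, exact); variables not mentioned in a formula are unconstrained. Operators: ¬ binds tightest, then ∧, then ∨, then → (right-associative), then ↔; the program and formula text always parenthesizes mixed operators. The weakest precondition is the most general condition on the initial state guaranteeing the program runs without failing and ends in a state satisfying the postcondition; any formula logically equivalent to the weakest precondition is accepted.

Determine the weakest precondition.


Working backward. After the program, the postcondition ¬(3*m ≠ -9 → m + 6 = -9) must hold; in canonical form it is ¬(3*m ≠ -9 → m = -15).
Before n := 3*w - 8: ¬(3*m ≠ -9 → m = -15)
Before v := 2*n - 6: ¬(3*m ≠ -9 → m = -15)
Before skip: ¬(3*m ≠ -9 → m = -15)
Before m := n - 1: ¬(3*n ≠ -6 → n = -14)
Answer: WP = ¬(3*n ≠ -6 → n = -14)
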